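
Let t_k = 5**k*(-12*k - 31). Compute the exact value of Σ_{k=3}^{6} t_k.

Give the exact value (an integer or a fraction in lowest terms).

The ratio is 5*(12*k + 43)/(12*k + 31).
Take A(k)=5, B(k)=1, C(k)=k + 31/12.
Key eq: (5)·f(k+1) = (1)·f(k) + (k + 31/12).
deg f ≤ 1 (via 0,0,1).
A polynomial solution: f(k) = (3*k + 4)/12.
R(k) = B(k−1)·f(k)/C(k) = (3*k + 4)/(12*k + 31); s_k = R·t_k = 5**k*(-3*k - 4).
s_(k+1) − s_k = 5**k*(-12*k - 31) = t_k.
Σ_(k=3)^(6) t_k = s_(7) − s_(3) = -1953125 − (-1625) = -1951500.

Σ = -1951500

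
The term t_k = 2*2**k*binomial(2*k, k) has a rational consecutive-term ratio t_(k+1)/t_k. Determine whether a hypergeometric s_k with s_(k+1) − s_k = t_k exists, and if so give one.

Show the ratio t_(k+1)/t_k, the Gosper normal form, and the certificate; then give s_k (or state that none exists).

none — t_k is not Gosper-summable

Ratio r(k) = 4*(2*k + 1)/(k + 1).
Factor: A=8*k + 4; B=k + 1; C=1.
Set up (8*k + 4)·f(k+1) − (k)·f(k) − (1) = 0.
deg f ≤ -1 (via 1,1,0).
d = -1 < 0 ⇒ no nonzero polynomial f; not summable.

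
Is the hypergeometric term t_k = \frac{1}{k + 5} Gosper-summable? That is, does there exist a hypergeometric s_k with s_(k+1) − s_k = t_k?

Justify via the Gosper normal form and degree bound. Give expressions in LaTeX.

No. Not Gosper-summable.

Step 1: r(k) = (k + 5)/(k + 6).
Normal form (A,B,C) = (k + 5, k + 6, 1).
f must satisfy (k + 5)·f(k+1) − (k + 5)·f(k) = 1.
d = 0 from the (1,1,0) case.
f = c0 ⇒ A·f(k+1) − B(k−1)·f(k) − C = -1. The system {-1 = 0} is inconsistent; no antidifference.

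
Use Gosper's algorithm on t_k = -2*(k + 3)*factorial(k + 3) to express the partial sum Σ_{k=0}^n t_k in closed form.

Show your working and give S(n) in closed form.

S(n) = 12 - 2*factorial(n + 4)

The ratio is (k + 4)**2/(k + 3).
A = k + 4, B = 1, C = k + 3.
f must satisfy (k + 4)·f(k+1) − (1)·f(k) = k + 3.
Bound: deg f ≤ 0.
Solving with deg f ≤ 0: f(k) = 1.
Then R = B(k−1)f/C = 1/(k + 3), so s_k = R(k)·t_k = -2*factorial(k + 3).
Check: Δs_k = -2*(k + 3)*factorial(k + 3). ✓
Σ_(k=0)^n t_k = s_(n+1) − s_(0) = (-2*factorial(n + 4)) − (-12), i.e. 12 - 2*factorial(n + 4).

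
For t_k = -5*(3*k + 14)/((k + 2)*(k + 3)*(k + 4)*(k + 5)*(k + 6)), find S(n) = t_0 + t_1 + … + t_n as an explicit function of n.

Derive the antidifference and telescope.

The ratio is (k + 2)*(3*k + 17)/((k + 7)*(3*k + 14)).
A = k + 2, B = k + 7, C = k + 14/3.
Solve (k + 2)·f(k+1) − (k + 6)·f(k) = k + 14/3.
deg f ≤ 4 (via 1,1,1).
A polynomial solution: f(k) = k*(k + 4)*(k**2 + 10*k + 31)/90.
Certificate R = B(k−1)f/C = k*(k + 4)*(k + 6)*(k**2 + 10*k + 31)/(30*(3*k + 14)) gives s_k = k*(-k**2 - 10*k - 31)/(6*(k**3 + 10*k**2 + 31*k + 30)).
Check: Δs_k = 5*(-3*k - 14)/(k**5 + 20*k**4 + 155*k**3 + 580*k**2 + 1044*k + 720). ✓
Telescope: S(n) = s_(n+1) − s_(0) = (-n**3 - 13*n**2 - 54*n - 42)/(6*(n**3 + 13*n**2 + 54*n + 72)) − (0) = (-n**3 - 13*n**2 - 54*n - 42)/(6*(n**3 + 13*n**2 + 54*n + 72)).

S(n) = (-n**3 - 13*n**2 - 54*n - 42)/(6*(n**3 + 13*n**2 + 54*n + 72))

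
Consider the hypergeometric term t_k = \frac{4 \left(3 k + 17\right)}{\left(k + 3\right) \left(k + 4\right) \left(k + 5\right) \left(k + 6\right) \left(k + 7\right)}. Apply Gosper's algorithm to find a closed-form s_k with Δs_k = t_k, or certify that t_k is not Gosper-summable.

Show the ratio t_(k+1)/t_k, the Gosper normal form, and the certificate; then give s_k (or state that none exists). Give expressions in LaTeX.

t_(k+1)/t_k = (k + 3)*(3*k + 20)/((k + 8)*(3*k + 17)).
Take A(k)=k + 3, B(k)=k + 8, C(k)=k + 17/3.
Set up (k + 3)·f(k+1) − (k + 7)·f(k) − (k + 17/3) = 0.
deg f ≤ 4 (via 1,1,1).
Match coefficients ⇒ f(k) = k*(k + 5)*(k**2 + 13*k + 54)/216.
R(k) = B(k−1)·f(k)/C(k) = k*(k + 5)*(k + 7)*(k**2 + 13*k + 54)/(72*(3*k + 17)); s_k = R·t_k = k*(k**2 + 13*k + 54)/(18*(k**3 + 13*k**2 + 54*k + 72)).
Check: Δs_k = 4*(3*k + 17)/(k**5 + 25*k**4 + 245*k**3 + 1175*k**2 + 2754*k + 2520). ✓

s_k = \frac{k \left(k^{2} + 13 k + 54\right)}{18 \left(k^{3} + 13 k^{2} + 54 k + 72\right)}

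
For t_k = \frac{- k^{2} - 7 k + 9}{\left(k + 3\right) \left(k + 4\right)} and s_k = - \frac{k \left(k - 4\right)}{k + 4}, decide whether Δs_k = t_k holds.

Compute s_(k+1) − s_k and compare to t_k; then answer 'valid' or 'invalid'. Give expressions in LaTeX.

s_(k+1) = -(k - 3)*(k + 1)/(k + 5)
s_(k+1) − s_k = (-k**2 - 9*k + 12)/(k**2 + 9*k + 20)
(s_(k+1) − s_k) − t_k = (11*k - 9)/(k**3 + 12*k**2 + 47*k + 60)

Invalid: residual \frac{11 k - 9}{k^{3} + 12 k^{2} + 47 k + 60} ≠ 0.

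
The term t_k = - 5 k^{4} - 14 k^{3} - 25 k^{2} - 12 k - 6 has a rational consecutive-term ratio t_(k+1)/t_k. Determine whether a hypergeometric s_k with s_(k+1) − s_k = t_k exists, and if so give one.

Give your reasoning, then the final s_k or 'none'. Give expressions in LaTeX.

The ratio is (5*k**4 + 34*k**3 + 97*k**2 + 124*k + 62)/(5*k**4 + 14*k**3 + 25*k**2 + 12*k + 6).
Take A(k)=1, B(k)=1, C(k)=k**4 + 14*k**3/5 + 5*k**2 + 12*k/5 + 6/5.
Need (1)·f(k+1) − (1)·f(k) = k**4 + 14*k**3/5 + 5*k**2 + 12*k/5 + 6/5.
Degrees (0,0,4) ⇒ d ≤ 5.
Solving with deg f ≤ 5: f(k) = k*(k**4 + k**3 + 3*k**2 - 3*k + 4)/5.
Then R = B(k−1)f/C = k*(k**4 + k**3 + 3*k**2 - 3*k + 4)/(5*k**4 + 14*k**3 + 25*k**2 + 12*k + 6), so s_k = R(k)·t_k = k*(-k**4 - k**3 - 3*k**2 + 3*k - 4).
s_(k+1) − s_k = -5*k**4 - 14*k**3 - 25*k**2 - 12*k - 6 = t_k.

s_k = k \left(- k^{4} - k^{3} - 3 k^{2} + 3 k - 4\right)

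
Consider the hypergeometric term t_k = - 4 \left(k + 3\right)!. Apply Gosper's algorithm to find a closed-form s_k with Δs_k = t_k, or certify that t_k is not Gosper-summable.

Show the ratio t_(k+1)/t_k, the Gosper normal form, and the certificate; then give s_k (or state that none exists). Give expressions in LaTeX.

Compute t_(k+1)/t_k: get k + 4.
Normal form (A,B,C) = (k + 4, 1, 1).
Solve (k + 4)·f(k+1) − (1)·f(k) = 1.
From deg A=1, deg B=0, deg C=0: d=-1.
Bound -1 < 0, so the key equation has no polynomial solution.

not Gosper-summable; s_k does not exist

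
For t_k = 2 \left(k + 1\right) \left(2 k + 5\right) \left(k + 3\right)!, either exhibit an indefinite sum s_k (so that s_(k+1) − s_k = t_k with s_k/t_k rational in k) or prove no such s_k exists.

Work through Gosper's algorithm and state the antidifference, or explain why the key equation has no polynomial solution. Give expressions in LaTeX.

t_(k+1)/t_k = (k + 2)*(k + 4)*(2*k + 7)/((k + 1)*(2*k + 5)).
So A=k + 4 and B=1, with C=k**2 + 7*k/2 + 5/2.
f must satisfy (k + 4)·f(k+1) − (1)·f(k) = k**2 + 7*k/2 + 5/2.
Degrees (1,0,2) ⇒ d ≤ 1.
Coefficient equations give f(k) = (2*k - 1)/2.
Certificate R = B(k−1)f/C = (2*k - 1)/((k + 1)*(2*k + 5)) gives s_k = 2*(2*k - 1)*factorial(k + 3).
Verify: 2*(k + 1)*(2*k + 5)*factorial(k + 3) matches t_k.

s_k = 2 \left(2 k - 1\right) \left(k + 3\right)!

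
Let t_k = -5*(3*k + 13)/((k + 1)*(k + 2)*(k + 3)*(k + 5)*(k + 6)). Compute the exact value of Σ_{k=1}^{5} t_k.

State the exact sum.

Step 1: r(k) = (k + 1)*(k + 5)*(3*k + 16)/((k + 4)*(k + 7)*(3*k + 13)).
Normal form (A,B,C) = (k + 1, k + 7, k**2 + 25*k/3 + 52/3).
f must satisfy (k + 1)·f(k+1) − (k + 6)·f(k) = k**2 + 25*k/3 + 52/3.
Degrees (1,1,2) ⇒ d ≤ 5.
Solving with deg f ≤ 5: f(k) = k*(k + 3)*(k + 4)*(k**2 + 8*k + 17)/30.
Certificate R = B(k−1)f/C = k*(k + 3)*(k + 6)*(k**2 + 8*k + 17)/(10*(3*k + 13)) gives s_k = k*(-k**2 - 8*k - 17)/(2*(k**3 + 8*k**2 + 17*k + 10)).
Verify: 5*(-3*k - 13)/(k**5 + 17*k**4 + 107*k**3 + 307*k**2 + 396*k + 180) matches t_k.
Sum = s_(6) − s_(1); s_(6) = -303/616, s_(1) = -13/36 ⇒ -725/5544.

Σ = -725/5544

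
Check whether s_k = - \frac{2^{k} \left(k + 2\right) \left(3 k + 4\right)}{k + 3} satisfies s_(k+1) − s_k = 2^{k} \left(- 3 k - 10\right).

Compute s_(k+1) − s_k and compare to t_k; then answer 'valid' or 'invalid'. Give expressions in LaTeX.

s_(k+1) = -2**(k + 1)*(k + 3)*(3*k + 7)/(k + 4)
s_(k+1) − s_k = 2**k*(-3*k**3 - 28*k**2 - 90*k - 94)/(k**2 + 7*k + 12)
(s_(k+1) − s_k) − t_k = 2**k*(3*k**2 + 16*k + 26)/(k**2 + 7*k + 12)

Invalid: residual \frac{2^{k} \left(3 k^{2} + 16 k + 26\right)}{k^{2} + 7 k + 12} ≠ 0.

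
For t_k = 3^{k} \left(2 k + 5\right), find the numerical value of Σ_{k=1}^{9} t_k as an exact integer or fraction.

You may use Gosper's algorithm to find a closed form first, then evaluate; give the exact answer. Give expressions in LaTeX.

Ratio r(k) = 3*(2*k + 7)/(2*k + 5).
Normal form (A,B,C) = (3, 1, k + 5/2).
f must satisfy (3)·f(k+1) − (1)·f(k) = k + 5/2.
Bound: deg f ≤ 1.
Solve for f: f(k) = (k + 1)/2 (degree 1 ≤ 1).
So s_k = (B(k−1)f/C)·t_k = ((k + 1)/(2*k + 5))·t_k = 3**k*(k + 1).
Verify: 3**k*(2*k + 5) matches t_k.
Evaluate s at k=10 and k=1: 649539 and 6; difference 649533.

Σ = 649533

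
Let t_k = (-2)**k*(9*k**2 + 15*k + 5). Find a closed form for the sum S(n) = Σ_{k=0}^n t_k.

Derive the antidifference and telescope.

Ratio r(k) = 2*(-9*k**2 - 33*k - 29)/(9*k**2 + 15*k + 5).
A = -2, B = 1, C = k**2 + 5*k/3 + 5/9.
Need (-2)·f(k+1) − (1)·f(k) = k**2 + 5*k/3 + 5/9.
From deg A=0, deg B=0, deg C=2: d=2.
A polynomial solution: f(k) = -(3*k**2 + k - 1)/9.
Then R = B(k−1)f/C = -(3*k**2 + k - 1)/(9*k**2 + 15*k + 5), so s_k = R(k)·t_k = (-2)**k*(-3*k**2 - k + 1).
Verify: (-2)**k*(9*k**2 + 15*k + 5) matches t_k.
Telescope: S(n) = s_(n+1) − s_(0) = 2*(-2)**n*(3*n**2 + 7*n + 3) − (1) = 6*(-2)**n*n**2 + 14*(-2)**n*n + 6*(-2)**n - 1.

S(n) = 6*(-2)**n*n**2 + 14*(-2)**n*n + 6*(-2)**n - 1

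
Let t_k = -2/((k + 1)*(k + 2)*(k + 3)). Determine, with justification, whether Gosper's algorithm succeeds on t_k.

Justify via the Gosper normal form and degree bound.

r(k) = (k + 1)/(k + 4) after simplifying.
So A=k + 1 and B=k + 4, with C=1.
f must satisfy (k + 1)·f(k+1) − (k + 3)·f(k) = 1.
Bound: deg f ≤ 2.
Match coefficients ⇒ f(k) = k*(k + 3)/4.
Get s_k = R·t_k = k*(-k - 3)/(2*(k + 1)*(k + 2)) with R(k) = B(k−1)f(k)/C(k) = k*(k + 3)**2/4.
Verify: -2/(k**3 + 6*k**2 + 11*k + 6) matches t_k.

Yes. s_k = k*(-k - 3)/(2*(k + 1)*(k + 2)).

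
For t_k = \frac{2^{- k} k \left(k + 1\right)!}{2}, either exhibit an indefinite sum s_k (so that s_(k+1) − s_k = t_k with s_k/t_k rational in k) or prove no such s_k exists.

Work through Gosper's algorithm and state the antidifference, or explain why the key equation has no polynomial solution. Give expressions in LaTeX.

s_k = 2^{- k} \left(k + 1\right)!

Compute t_(k+1)/t_k: get (k + 1)*(k + 2)/(2*k).
Take A(k)=k/2 + 1, B(k)=1, C(k)=k.
Solve (k/2 + 1)·f(k+1) − (1)·f(k) = k.
deg f ≤ 0 (via 1,0,1).
Match coefficients ⇒ f(k) = 2.
Then R = B(k−1)f/C = 2/k, so s_k = R(k)·t_k = factorial(k + 1)/2**k.
Check: Δs_k = k*factorial(k + 1)/(2*2**k). ✓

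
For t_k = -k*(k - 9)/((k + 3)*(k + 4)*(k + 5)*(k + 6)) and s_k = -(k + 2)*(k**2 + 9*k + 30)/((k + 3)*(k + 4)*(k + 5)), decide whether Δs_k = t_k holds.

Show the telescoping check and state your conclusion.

s_(k+1) = -(k + 3)*(9*k + (k + 1)**2 + 39)/((k + 4)*(k + 5)*(k + 6))
s_(k+1) − s_k = k*(9 - k)/(k**4 + 18*k**3 + 119*k**2 + 342*k + 360)
(s_(k+1) − s_k) − t_k = 0

valid; difference matches t_k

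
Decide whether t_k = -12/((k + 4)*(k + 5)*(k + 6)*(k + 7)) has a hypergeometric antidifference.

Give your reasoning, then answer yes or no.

Yes. s_k = k*(-k**2 - 15*k - 74)/(30*(k + 4)*(k + 5)*(k + 6)).

Compute t_(k+1)/t_k: get (k + 4)/(k + 8).
A = k + 4, B = k + 8, C = 1.
Set up (k + 4)·f(k+1) − (k + 7)·f(k) − (1) = 0.
d = 3 from the (1,1,0) case.
Solving with deg f ≤ 3: f(k) = k*(k**2 + 15*k + 74)/360.
So s_k = (B(k−1)f/C)·t_k = (k*(k + 7)*(k**2 + 15*k + 74)/360)·t_k = k*(-k**2 - 15*k - 74)/(30*(k + 4)*(k + 5)*(k + 6)).
Check: Δs_k = -12/(k**4 + 22*k**3 + 179*k**2 + 638*k + 840). ✓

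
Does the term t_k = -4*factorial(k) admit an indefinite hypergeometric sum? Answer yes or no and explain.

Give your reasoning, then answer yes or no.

Compute t_(k+1)/t_k: get k + 1.
Normal form (A,B,C) = (k + 1, 1, 1).
Key eq: (k + 1)·f(k+1) = (1)·f(k) + (1).
Degrees (1,0,0) ⇒ d ≤ -1.
d = -1 < 0 ⇒ no nonzero polynomial f; not summable.

No — negative degree bound, so no certificate f.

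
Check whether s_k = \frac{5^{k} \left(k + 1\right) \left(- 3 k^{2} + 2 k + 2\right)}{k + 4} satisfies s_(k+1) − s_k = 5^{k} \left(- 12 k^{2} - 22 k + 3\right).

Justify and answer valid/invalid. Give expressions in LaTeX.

Invalid: residual \frac{5^{k} \left(36 k^{3} + 201 k^{2} + 261 k - 30\right)}{k^{2} + 9 k + 20} ≠ 0.

s_(k+1) = 5**(k + 1)*(k + 2)*(2*k - 3*(k + 1)**2 + 4)/(k + 5)
s_(k+1) − s_k = 5**k*(-12*k**4 - 94*k**3 - 234*k**2 - 152*k + 30)/(k**2 + 9*k + 20)
(s_(k+1) − s_k) − t_k = 5**k*(36*k**3 + 201*k**2 + 261*k - 30)/(k**2 + 9*k + 20)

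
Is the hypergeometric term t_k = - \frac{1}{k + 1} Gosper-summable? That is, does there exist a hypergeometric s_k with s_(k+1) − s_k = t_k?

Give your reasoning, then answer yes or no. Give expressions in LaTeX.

No — key equation has no polynomial f.

Compute t_(k+1)/t_k: get (k + 1)/(k + 2).
Gosper form: A/B · C(k+1)/C(k) with A=k + 1, B=k + 2, C=1.
Need (k + 1)·f(k+1) − (k + 1)·f(k) = 1.
d = 0 from the (1,1,0) case.
f = c0 ⇒ A·f(k+1) − B(k−1)·f(k) − C = -1. The system {-1 = 0} is inconsistent; no antidifference.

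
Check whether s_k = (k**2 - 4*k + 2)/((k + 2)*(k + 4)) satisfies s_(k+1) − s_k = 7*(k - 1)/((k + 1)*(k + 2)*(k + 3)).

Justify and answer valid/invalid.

Invalid: residual 3*(k**3 - 8*k**2 - 31*k + 34)/(k**5 + 15*k**4 + 85*k**3 + 225*k**2 + 274*k + 120) ≠ 0.

s_(k+1) = (-4*k + (k + 1)**2 - 2)/((k + 3)*(k + 5))
s_(k+1) − s_k = 2*(5*k**2 + 11*k - 19)/(k**4 + 14*k**3 + 71*k**2 + 154*k + 120)
(s_(k+1) − s_k) − t_k = 3*(k**3 - 8*k**2 - 31*k + 34)/(k**5 + 15*k**4 + 85*k**3 + 225*k**2 + 274*k + 120)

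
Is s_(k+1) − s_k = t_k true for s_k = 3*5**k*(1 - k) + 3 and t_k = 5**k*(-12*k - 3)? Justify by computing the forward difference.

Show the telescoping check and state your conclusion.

s_(k+1) = -15*5**k*k + 3
s_(k+1) − s_k = 5**k*(-12*k - 3)
(s_(k+1) − s_k) − t_k = 0

valid; difference matches t_k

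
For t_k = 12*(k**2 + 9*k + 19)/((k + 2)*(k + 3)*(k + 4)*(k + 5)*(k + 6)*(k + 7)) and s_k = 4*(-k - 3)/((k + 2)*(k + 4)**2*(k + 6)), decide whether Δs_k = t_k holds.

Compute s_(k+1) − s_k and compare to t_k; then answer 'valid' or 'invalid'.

Invalid: residual 4*(-4*k**3 - 54*k**2 - 236*k - 333)/(k**8 + 36*k**7 + 558*k**6 + 4860*k**5 + 25989*k**4 + 87264*k**3 + 179372*k**2 + 205920*k + 100800) ≠ 0.

s_(k+1) = 4*(-k - 4)/((k + 3)*(k + 5)**2*(k + 7))
s_(k+1) − s_k = 4*(-(k + 2)*(k + 4)**3*(k + 6) + (k + 3)**2*(k + 5)**2*(k + 7))/((k + 2)*(k + 3)*(k + 4)**2*(k + 5)**2*(k + 6)*(k + 7))
(s_(k+1) − s_k) − t_k = 4*(-4*k**3 - 54*k**2 - 236*k - 333)/(k**8 + 36*k**7 + 558*k**6 + 4860*k**5 + 25989*k**4 + 87264*k**3 + 179372*k**2 + 205920*k + 100800)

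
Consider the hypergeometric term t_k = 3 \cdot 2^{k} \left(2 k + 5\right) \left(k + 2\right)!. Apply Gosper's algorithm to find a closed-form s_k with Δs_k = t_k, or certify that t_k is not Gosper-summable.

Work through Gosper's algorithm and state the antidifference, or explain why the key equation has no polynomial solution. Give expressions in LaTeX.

s_k = 3 \cdot 2^{k} \left(k + 2\right)!

Compute t_(k+1)/t_k: get 2*(k + 3)*(2*k + 7)/(2*k + 5).
A = 2*k + 6, B = 1, C = k + 5/2.
Key eq: (2*k + 6)·f(k+1) = (1)·f(k) + (k + 5/2).
Bound: deg f ≤ 0.
A polynomial solution: f(k) = 1/2.
R(k) = B(k−1)·f(k)/C(k) = 1/(2*k + 5); s_k = R·t_k = 3*2**k*factorial(k + 2).
Check: Δs_k = 3*2**k*(2*k + 5)*factorial(k + 2). ✓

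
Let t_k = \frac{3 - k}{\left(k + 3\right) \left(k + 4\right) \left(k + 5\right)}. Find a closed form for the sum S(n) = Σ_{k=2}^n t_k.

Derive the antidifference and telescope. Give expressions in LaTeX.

The ratio is (k - 2)*(k + 3)/((k - 3)*(k + 6)).
Normal form (A,B,C) = (k + 3, k + 6, k - 3).
Key eq: (k + 3)·f(k+1) = (k + 5)·f(k) + (k - 3).
Degrees (1,1,1) ⇒ d ≤ 2.
Solve for f: f(k) = -k (degree 1 ≤ 2).
Get s_k = R·t_k = k/((k + 3)*(k + 4)) with R(k) = B(k−1)f(k)/C(k) = -k*(k + 5)/(k - 3).
Check: Δs_k = (3 - k)/(k**3 + 12*k**2 + 47*k + 60). ✓
Evaluate: s_(n+1) = (n + 1)/(n**2 + 9*n + 20); subtract s_(2) = 1/15 ⇒ S(n) = (-n**2 + 6*n - 5)/(15*(n**2 + 9*n + 20)).

S(n) = \frac{- n^{2} + 6 n - 5}{15 \left(n^{2} + 9 n + 20\right)}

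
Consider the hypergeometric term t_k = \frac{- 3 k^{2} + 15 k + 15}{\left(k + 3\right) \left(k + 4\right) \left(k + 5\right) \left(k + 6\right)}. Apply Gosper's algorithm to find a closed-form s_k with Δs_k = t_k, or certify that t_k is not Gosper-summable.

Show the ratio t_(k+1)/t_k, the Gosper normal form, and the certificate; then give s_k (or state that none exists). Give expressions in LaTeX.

Ratio r(k) = (k**3 - 18*k - 27)/(k**3 + 2*k**2 - 40*k - 35).
A = k + 3, B = k + 7, C = k**2 - 5*k - 5.
f must satisfy (k + 3)·f(k+1) − (k + 6)·f(k) = k**2 - 5*k - 5.
d = 3 from the (1,1,2) case.
Solving with deg f ≤ 3: f(k) = k*(k**2 - 168*k - 133)/180.
Get s_k = R·t_k = k*(-k**2 + 168*k + 133)/(60*(k + 3)*(k + 4)*(k + 5)) with R(k) = B(k−1)f(k)/C(k) = k*(k + 6)*(k**2 - 168*k - 133)/(180*(k**2 - 5*k - 5)).
Check: Δs_k = 3*(-k**2 + 5*k + 5)/(k**4 + 18*k**3 + 119*k**2 + 342*k + 360). ✓

s_k = \frac{k \left(- k^{2} + 168 k + 133\right)}{60 \left(k + 3\right) \left(k + 4\right) \left(k + 5\right)}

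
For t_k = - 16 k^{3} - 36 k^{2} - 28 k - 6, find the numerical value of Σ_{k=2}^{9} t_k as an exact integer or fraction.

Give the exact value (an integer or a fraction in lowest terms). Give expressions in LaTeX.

r(k) = (8*k**3 + 42*k**2 + 74*k + 43)/(8*k**3 + 18*k**2 + 14*k + 3) after simplifying.
So A=1 and B=1, with C=k**3 + 9*k**2/4 + 7*k/4 + 3/8.
Need (1)·f(k+1) − (1)·f(k) = k**3 + 9*k**2/4 + 7*k/4 + 3/8.
d = 4 from the (0,0,3) case.
Match coefficients ⇒ f(k) = k*(2*k**3 + 2*k**2 - 1)/8.
Then R = B(k−1)f/C = k*(2*k**3 + 2*k**2 - 1)/(8*k**3 + 18*k**2 + 14*k + 3), so s_k = R(k)·t_k = -4*k**4 - 4*k**3 + 2*k.
Check: Δs_k = -16*k**3 - 36*k**2 - 28*k - 6. ✓
Σ_(k=2)^(9) t_k = s_(10) − s_(2) = -43980 − (-92) = -43888.

Σ = -43888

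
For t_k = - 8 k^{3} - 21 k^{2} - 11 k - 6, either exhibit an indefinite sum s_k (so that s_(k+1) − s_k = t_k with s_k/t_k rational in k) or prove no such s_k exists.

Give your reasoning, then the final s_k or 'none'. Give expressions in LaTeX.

s_k = k \left(- 2 k^{3} - 3 k^{2} + 3 k - 4\right)

Ratio r(k) = (8*k**3 + 45*k**2 + 77*k + 46)/(8*k**3 + 21*k**2 + 11*k + 6).
Take A(k)=1, B(k)=1, C(k)=k**3 + 21*k**2/8 + 11*k/8 + 3/4.
f must satisfy (1)·f(k+1) − (1)·f(k) = k**3 + 21*k**2/8 + 11*k/8 + 3/4.
Bound: deg f ≤ 4.
Solve for f: f(k) = k*(2*k**3 + 3*k**2 - 3*k + 4)/8 (degree 4 ≤ 4).
Then R = B(k−1)f/C = k*(2*k**3 + 3*k**2 - 3*k + 4)/(8*k**3 + 21*k**2 + 11*k + 6), so s_k = R(k)·t_k = k*(-2*k**3 - 3*k**2 + 3*k - 4).
s_(k+1) − s_k = -8*k**3 - 21*k**2 - 11*k - 6 = t_k.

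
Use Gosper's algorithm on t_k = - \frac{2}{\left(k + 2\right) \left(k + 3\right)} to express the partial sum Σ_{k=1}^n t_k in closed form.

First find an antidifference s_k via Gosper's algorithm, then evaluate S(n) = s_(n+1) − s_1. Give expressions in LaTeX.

S(n) = - \frac{2 n}{3 n + 9}

Compute t_(k+1)/t_k: get (k + 2)/(k + 4).
Normal form (A,B,C) = (k + 2, k + 4, 1).
f must satisfy (k + 2)·f(k+1) − (k + 3)·f(k) = 1.
Bound: deg f ≤ 1.
Match coefficients ⇒ f(k) = k/2.
Certificate R = B(k−1)f/C = k*(k + 3)/2 gives s_k = -k/(k + 2).
Δs = -2/(k**2 + 5*k + 6), as required.
s_(n+1) = (-n - 1)/(n + 3) and s_(1) = -1/3, so S(n) = -2*n/(3*n + 9).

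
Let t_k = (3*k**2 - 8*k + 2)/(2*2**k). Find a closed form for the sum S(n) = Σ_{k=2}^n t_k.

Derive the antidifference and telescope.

t_(k+1)/t_k = (3*k**2 - 2*k - 3)/(2*(3*k**2 - 8*k + 2)).
A = 1/2, B = 1, C = k**2 - 8*k/3 + 2/3.
Set up (1/2)·f(k+1) − (1)·f(k) − (k**2 - 8*k/3 + 2/3) = 0.
d = 2 from the (0,0,2) case.
Coefficient equations give f(k) = -2*(3*k**2 - 2*k + 3)/3.
So s_k = (B(k−1)f/C)·t_k = (-2*(3*k**2 - 2*k + 3)/(3*k**2 - 8*k + 2))·t_k = (-3*k**2 + 2*k - 3)/2**k.
Δs = (3*k**2 - 8*k + 2)/(2*2**k), as required.
s_(n+1) = 2**(-n - 1)*(-3*n**2 - 4*n - 4) and s_(2) = -11/4, so S(n) = 2**(-n - 2)*(11*2**n - 6*n**2 - 8*n - 8).

S(n) = 2**(-n - 2)*(11*2**n - 6*n**2 - 8*n - 8)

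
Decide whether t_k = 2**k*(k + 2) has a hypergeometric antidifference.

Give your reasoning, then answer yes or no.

t_(k+1)/t_k = 2*(k + 3)/(k + 2).
So A=2 and B=1, with C=k + 2.
Need (2)·f(k+1) − (1)·f(k) = k + 2.
From deg A=0, deg B=0, deg C=1: d=1.
Solving with deg f ≤ 1: f(k) = k.
Get s_k = R·t_k = 2**k*k with R(k) = B(k−1)f(k)/C(k) = k/(k + 2).
Δs = 2**k*(k + 2), as required.

Yes. s_k = 2**k*k.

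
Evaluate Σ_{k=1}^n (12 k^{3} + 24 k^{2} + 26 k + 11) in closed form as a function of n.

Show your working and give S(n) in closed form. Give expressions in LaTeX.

S(n) = n \left(3 n^{3} + 14 n^{2} + 28 n + 28\right)

Ratio r(k) = (12*k**3 + 60*k**2 + 110*k + 73)/(12*k**3 + 24*k**2 + 26*k + 11).
Take A(k)=1, B(k)=1, C(k)=k**3 + 2*k**2 + 13*k/6 + 11/12.
Key eq: (1)·f(k+1) = (1)·f(k) + (k**3 + 2*k**2 + 13*k/6 + 11/12).
Bound: deg f ≤ 4.
Coefficient equations give f(k) = k*(3*k**3 + 2*k**2 + 4*k + 2)/12.
Get s_k = R·t_k = k*(3*k**3 + 2*k**2 + 4*k + 2) with R(k) = B(k−1)f(k)/C(k) = k*(3*k**3 + 2*k**2 + 4*k + 2)/(12*k**3 + 24*k**2 + 26*k + 11).
Δs = 12*k**3 + 24*k**2 + 26*k + 11, as required.
Evaluate: s_(n+1) = 3*n**4 + 14*n**3 + 28*n**2 + 28*n + 11; subtract s_(1) = 11 ⇒ S(n) = n*(3*n**3 + 14*n**2 + 28*n + 28).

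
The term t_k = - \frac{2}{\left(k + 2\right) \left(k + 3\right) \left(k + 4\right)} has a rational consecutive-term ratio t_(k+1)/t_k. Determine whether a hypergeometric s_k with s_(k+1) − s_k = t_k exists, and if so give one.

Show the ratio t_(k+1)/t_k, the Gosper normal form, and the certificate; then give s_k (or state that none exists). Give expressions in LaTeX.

t_(k+1)/t_k = (k + 2)/(k + 5).
Normal form (A,B,C) = (k + 2, k + 5, 1).
Set up (k + 2)·f(k+1) − (k + 4)·f(k) − (1) = 0.
d = 2 from the (1,1,0) case.
Solving with deg f ≤ 2: f(k) = k*(k + 5)/12.
R(k) = B(k−1)·f(k)/C(k) = k*(k + 4)*(k + 5)/12; s_k = R·t_k = k*(-k - 5)/(6*(k + 2)*(k + 3)).
Verify: -2/(k**3 + 9*k**2 + 26*k + 24) matches t_k.

s_k = \frac{k \left(- k - 5\right)}{6 \left(k + 2\right) \left(k + 3\right)}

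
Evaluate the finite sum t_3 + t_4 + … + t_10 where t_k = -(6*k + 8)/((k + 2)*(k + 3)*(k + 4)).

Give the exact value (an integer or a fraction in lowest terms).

Σ = -704/1365

The ratio is (k + 2)*(3*k + 7)/((k + 5)*(3*k + 4)).
So A=k + 2 and B=k + 5, with C=k + 4/3.
Set up (k + 2)·f(k+1) − (k + 4)·f(k) − (k + 4/3) = 0.
deg f ≤ 2 (via 1,1,1).
A polynomial solution: f(k) = k*(5*k + 7)/18.
Certificate R = B(k−1)f/C = k*(k + 4)*(5*k + 7)/(6*(3*k + 4)) gives s_k = -k*(5*k + 7)/(3*(k + 2)*(k + 3)).
s_(k+1) − s_k = 2*(-3*k - 4)/(k**3 + 9*k**2 + 26*k + 24) = t_k.
Sum = s_(11) − s_(3); s_(11) = -341/273, s_(3) = -11/15 ⇒ -704/1365.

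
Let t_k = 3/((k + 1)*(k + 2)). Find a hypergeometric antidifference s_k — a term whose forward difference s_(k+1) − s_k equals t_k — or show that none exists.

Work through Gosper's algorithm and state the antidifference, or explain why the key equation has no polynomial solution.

t_(k+1)/t_k = (k + 1)/(k + 3).
Take A(k)=k + 1, B(k)=k + 3, C(k)=1.
f must satisfy (k + 1)·f(k+1) − (k + 2)·f(k) = 1.
d = 1 from the (1,1,0) case.
Coefficient equations give f(k) = k.
Get s_k = R·t_k = 3*k/(k + 1) with R(k) = B(k−1)f(k)/C(k) = k*(k + 2).
s_(k+1) − s_k = 3/(k**2 + 3*k + 2) = t_k.

s_k = 3*k/(k + 1)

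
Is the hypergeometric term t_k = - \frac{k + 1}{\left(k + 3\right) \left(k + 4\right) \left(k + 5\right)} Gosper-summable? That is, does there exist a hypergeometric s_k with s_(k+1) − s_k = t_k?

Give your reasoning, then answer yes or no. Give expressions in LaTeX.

Yes. s_k = \frac{k \left(- k - 1\right)}{6 \left(k + 3\right) \left(k + 4\right)}.

Compute t_(k+1)/t_k: get (k + 2)*(k + 3)/((k + 1)*(k + 6)).
Take A(k)=k + 3, B(k)=k + 6, C(k)=k + 1.
Key eq: (k + 3)·f(k+1) = (k + 5)·f(k) + (k + 1).
deg f ≤ 2 (via 1,1,1).
Coefficient equations give f(k) = k*(k + 1)/6.
R(k) = B(k−1)·f(k)/C(k) = k*(k + 5)/6; s_k = R·t_k = k*(-k - 1)/(6*(k + 3)*(k + 4)).
s_(k+1) − s_k = (-k - 1)/(k**3 + 12*k**2 + 47*k + 60) = t_k.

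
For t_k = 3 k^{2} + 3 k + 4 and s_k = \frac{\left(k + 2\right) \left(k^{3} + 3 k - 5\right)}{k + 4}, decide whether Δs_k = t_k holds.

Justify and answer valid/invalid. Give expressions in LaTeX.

Invalid: residual \frac{2 \left(- 2 k^{3} - 15 k^{2} - 13 k - 21\right)}{k^{2} + 9 k + 20} ≠ 0.

s_(k+1) = (k + 3)*(3*k + (k + 1)**3 - 2)/(k + 5)
s_(k+1) − s_k = (3*k**4 + 26*k**3 + 61*k**2 + 70*k + 38)/(k**2 + 9*k + 20)
(s_(k+1) − s_k) − t_k = 2*(-2*k**3 - 15*k**2 - 13*k - 21)/(k**2 + 9*k + 20)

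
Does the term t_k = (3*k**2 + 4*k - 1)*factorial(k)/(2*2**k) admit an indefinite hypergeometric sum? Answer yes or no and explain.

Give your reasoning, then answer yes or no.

Yes. s_k = (3*k + 4)*factorial(k)/2**k.

t_(k+1)/t_k = (k + 1)*(4*k + 3*(k + 1)**2 + 3)/(2*(3*k**2 + 4*k - 1)).
Normal form (A,B,C) = (k/2 + 1/2, 1, k**2 + 4*k/3 - 1/3).
f must satisfy (k/2 + 1/2)·f(k+1) − (1)·f(k) = k**2 + 4*k/3 - 1/3.
Degrees (1,0,2) ⇒ d ≤ 1.
Solve for f: f(k) = 2*(3*k + 4)/3 (degree 1 ≤ 1).
Certificate R = B(k−1)f/C = 2*(3*k + 4)/(3*k**2 + 4*k - 1) gives s_k = (3*k + 4)*factorial(k)/2**k.
Verify: (3*k**2 + 4*k - 1)*factorial(k)/(2*2**k) matches t_k.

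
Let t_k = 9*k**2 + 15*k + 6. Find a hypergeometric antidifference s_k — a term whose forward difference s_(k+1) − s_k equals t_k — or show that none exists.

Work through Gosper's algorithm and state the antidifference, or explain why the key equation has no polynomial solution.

Ratio r(k) = (3*k**2 + 11*k + 10)/(3*k**2 + 5*k + 2).
So A=1 and B=1, with C=k**2 + 5*k/3 + 2/3.
Need (1)·f(k+1) − (1)·f(k) = k**2 + 5*k/3 + 2/3.
Degrees (0,0,2) ⇒ d ≤ 3.
Match coefficients ⇒ f(k) = k**2*(k + 1)/3.
Then R = B(k−1)f/C = k**2/(3*k + 2), so s_k = R(k)·t_k = 3*k**2*(k + 1).
Verify: 9*k**2 + 15*k + 6 matches t_k.

s_k = 3*k**2*(k + 1)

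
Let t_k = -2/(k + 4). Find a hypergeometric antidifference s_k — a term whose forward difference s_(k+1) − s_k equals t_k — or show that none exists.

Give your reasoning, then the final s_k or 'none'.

none — t_k is not Gosper-summable

The ratio is (k + 4)/(k + 5).
So A=k + 4 and B=k + 5, with C=1.
Need (k + 4)·f(k+1) − (k + 4)·f(k) = 1.
Bound: deg f ≤ 0.
Write f(k) = c0. Then LHS − RHS = -1, requiring -1 = 0: contradictory. No certificate.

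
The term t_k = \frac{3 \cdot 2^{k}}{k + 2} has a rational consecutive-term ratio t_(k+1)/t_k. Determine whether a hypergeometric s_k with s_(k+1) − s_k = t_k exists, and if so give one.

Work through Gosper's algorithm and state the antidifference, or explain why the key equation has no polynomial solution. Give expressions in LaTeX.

Step 1: r(k) = 2*(k + 2)/(k + 3).
Gosper form: A/B · C(k+1)/C(k) with A=2*k + 4, B=k + 3, C=1.
f must satisfy (2*k + 4)·f(k+1) − (k + 2)·f(k) = 1.
deg f ≤ -1 (via 1,1,0).
deg f ≤ -1 is impossible — no certificate.

none — t_k is not Gosper-summable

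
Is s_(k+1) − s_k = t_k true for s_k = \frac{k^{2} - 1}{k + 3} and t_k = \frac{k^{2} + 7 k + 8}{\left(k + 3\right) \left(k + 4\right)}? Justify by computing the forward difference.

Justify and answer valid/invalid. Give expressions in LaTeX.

Invalid: residual - \frac{4}{k^{2} + 7 k + 12} ≠ 0.

s_(k+1) = k*(k + 2)/(k + 4)
s_(k+1) − s_k = (k**2 + 7*k + 4)/(k**2 + 7*k + 12)
(s_(k+1) − s_k) − t_k = -4/(k**2 + 7*k + 12)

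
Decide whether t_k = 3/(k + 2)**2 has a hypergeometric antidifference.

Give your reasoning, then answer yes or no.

Ratio r(k) = (k + 2)**2/(k + 3)**2.
So A=k**2 + 4*k + 4 and B=k**2 + 6*k + 9, with C=1.
Solve (k**2 + 4*k + 4)·f(k+1) − (k**2 + 4*k + 4)·f(k) = 1.
deg f ≤ 0 (via 2,2,0).
Generic f = c0 gives residual -1; -1 = 0 cannot hold, so t_k is not Gosper-summable.

No — the linear system for f has no solution.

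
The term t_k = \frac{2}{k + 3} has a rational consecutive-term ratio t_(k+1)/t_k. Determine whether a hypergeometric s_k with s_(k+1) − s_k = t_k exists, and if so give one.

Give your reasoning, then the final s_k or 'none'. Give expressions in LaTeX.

not Gosper-summable; s_k does not exist

The ratio is (k + 3)/(k + 4).
So A=k + 3 and B=k + 4, with C=1.
Solve (k + 3)·f(k+1) − (k + 3)·f(k) = 1.
deg f ≤ 0 (via 1,1,0).
f = c0 ⇒ A·f(k+1) − B(k−1)·f(k) − C = -1. The system {-1 = 0} is inconsistent; no antidifference.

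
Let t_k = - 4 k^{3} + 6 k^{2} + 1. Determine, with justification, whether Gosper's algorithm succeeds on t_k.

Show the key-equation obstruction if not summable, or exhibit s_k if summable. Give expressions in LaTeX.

Yes. s_k = k \left(- k^{3} + 4 k^{2} - 4 k + 2\right).

The ratio is (4*k**3 + 6*k**2 - 3)/(4*k**3 - 6*k**2 - 1).
Factor: A=1; B=1; C=k**3 - 3*k**2/2 - 1/4.
Solve (1)·f(k+1) − (1)·f(k) = k**3 - 3*k**2/2 - 1/4.
Degrees (0,0,3) ⇒ d ≤ 4.
A polynomial solution: f(k) = k*(k**3 - 4*k**2 + 4*k - 2)/4.
Get s_k = R·t_k = k*(-k**3 + 4*k**2 - 4*k + 2) with R(k) = B(k−1)f(k)/C(k) = k*(k**3 - 4*k**2 + 4*k - 2)/(4*k**3 - 6*k**2 - 1).
Δs = -4*k**3 + 6*k**2 + 1, as required.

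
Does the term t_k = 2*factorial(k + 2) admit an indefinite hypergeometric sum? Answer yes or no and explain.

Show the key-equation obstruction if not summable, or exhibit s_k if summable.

No — t_k has no hypergeometric antidifference.

t_(k+1)/t_k = k + 3.
A = k + 3, B = 1, C = 1.
Need (k + 3)·f(k+1) − (1)·f(k) = 1.
Bound: deg f ≤ -1.
Bound -1 < 0, so the key equation has no polynomial solution.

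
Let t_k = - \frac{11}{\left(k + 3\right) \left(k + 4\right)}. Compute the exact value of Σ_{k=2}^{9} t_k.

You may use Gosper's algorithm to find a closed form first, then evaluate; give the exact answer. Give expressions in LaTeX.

The ratio is (k + 3)/(k + 5).
Take A(k)=k + 3, B(k)=k + 5, C(k)=1.
f must satisfy (k + 3)·f(k+1) − (k + 4)·f(k) = 1.
deg f ≤ 1 (via 1,1,0).
Solve for f: f(k) = k/3 (degree 1 ≤ 1).
Get s_k = R·t_k = -11*k/(3*k + 9) with R(k) = B(k−1)f(k)/C(k) = k*(k + 4)/3.
Verify: -11/(k**2 + 7*k + 12) matches t_k.
Sum = s_(10) − s_(2); s_(10) = -110/39, s_(2) = -22/15 ⇒ -88/65.

Σ = -88/65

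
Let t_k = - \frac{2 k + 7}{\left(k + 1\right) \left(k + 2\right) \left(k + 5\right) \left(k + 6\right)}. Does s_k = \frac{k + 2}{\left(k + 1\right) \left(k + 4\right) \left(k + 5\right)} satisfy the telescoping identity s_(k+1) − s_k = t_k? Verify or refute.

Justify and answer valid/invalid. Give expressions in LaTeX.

Invalid: residual \frac{2 \left(3 k + 8\right)}{k^{5} + 18 k^{4} + 121 k^{3} + 372 k^{2} + 508 k + 240} ≠ 0.

s_(k+1) = (k + 3)/((k + 2)*(k + 5)*(k + 6))
s_(k+1) − s_k = ((k + 1)*(k + 3)*(k + 4) - (k + 2)**2*(k + 6))/((k + 1)*(k + 2)*(k + 4)*(k + 5)*(k + 6))
(s_(k+1) − s_k) − t_k = 2*(3*k + 8)/(k**5 + 18*k**4 + 121*k**3 + 372*k**2 + 508*k + 240)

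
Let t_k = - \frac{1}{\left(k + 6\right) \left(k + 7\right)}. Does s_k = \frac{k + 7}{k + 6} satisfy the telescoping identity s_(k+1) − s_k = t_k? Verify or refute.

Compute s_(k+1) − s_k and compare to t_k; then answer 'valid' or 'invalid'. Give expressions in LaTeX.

s_(k+1) = (k + 8)/(k + 7)
s_(k+1) − s_k = -1/(k**2 + 13*k + 42)
(s_(k+1) − s_k) − t_k = 0

Valid — Δs_k = t_k.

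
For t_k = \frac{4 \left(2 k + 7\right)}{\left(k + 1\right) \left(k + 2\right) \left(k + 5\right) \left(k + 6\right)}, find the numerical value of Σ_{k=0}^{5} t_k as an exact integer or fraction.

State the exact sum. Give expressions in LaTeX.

Step 1: r(k) = (k + 1)*(k + 5)*(2*k + 9)/((k + 3)*(k + 7)*(2*k + 7)).
Factor: A=k + 1; B=k + 7; C=k**3 + 21*k**2/2 + 73*k/2 + 42.
Set up (k + 1)·f(k+1) − (k + 6)·f(k) − (k**3 + 21*k**2/2 + 73*k/2 + 42) = 0.
deg f ≤ 5 (via 1,1,3).
A polynomial solution: f(k) = k*(k + 2)*(k + 3)*(k + 4)*(k + 6)/10.
Get s_k = R·t_k = 4*k*(k + 6)/(5*(k**2 + 6*k + 5)) with R(k) = B(k−1)f(k)/C(k) = k*(k + 2)*(k + 6)**2/(5*(2*k + 7)).
Check: Δs_k = 4*(2*k + 7)/(k**4 + 14*k**3 + 65*k**2 + 112*k + 60). ✓
Σ_(k=0)^(5) t_k = s_(6) − s_(0) = 288/385 − (0) = 288/385.

Σ = 288/385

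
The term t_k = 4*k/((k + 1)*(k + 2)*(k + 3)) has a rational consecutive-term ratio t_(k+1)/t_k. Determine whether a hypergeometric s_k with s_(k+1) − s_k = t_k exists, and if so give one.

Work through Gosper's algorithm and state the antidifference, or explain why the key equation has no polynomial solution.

t_(k+1)/t_k = (k + 1)**2/(k*(k + 4)).
Take A(k)=k + 1, B(k)=k + 4, C(k)=k.
Set up (k + 1)·f(k+1) − (k + 3)·f(k) − (k) = 0.
Bound: deg f ≤ 2.
Match coefficients ⇒ f(k) = k*(k - 1)/4.
Certificate R = B(k−1)f/C = (k - 1)*(k + 3)/4 gives s_k = k*(k - 1)/((k + 1)*(k + 2)).
Δs = 4*k/(k**3 + 6*k**2 + 11*k + 6), as required.

s_k = k*(k - 1)/((k + 1)*(k + 2))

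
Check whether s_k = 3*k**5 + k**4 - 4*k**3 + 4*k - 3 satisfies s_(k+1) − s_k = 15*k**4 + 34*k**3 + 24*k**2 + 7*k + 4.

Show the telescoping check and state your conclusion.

s_(k+1) = 4*k + 3*(k + 1)**5 + (k + 1)**4 - 4*(k + 1)**3 + 1
s_(k+1) − s_k = 15*k**4 + 34*k**3 + 24*k**2 + 7*k + 4
(s_(k+1) − s_k) − t_k = 0

valid; difference matches t_k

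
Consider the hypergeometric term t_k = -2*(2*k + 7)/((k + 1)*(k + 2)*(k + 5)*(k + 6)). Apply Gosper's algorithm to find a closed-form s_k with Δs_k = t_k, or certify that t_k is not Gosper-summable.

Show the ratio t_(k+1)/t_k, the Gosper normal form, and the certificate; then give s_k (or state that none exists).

s_k = 2*k*(-k - 6)/(5*(k**2 + 6*k + 5))

Ratio r(k) = (k + 1)*(k + 5)*(2*k + 9)/((k + 3)*(k + 7)*(2*k + 7)).
A = k + 1, B = k + 7, C = k**3 + 21*k**2/2 + 73*k/2 + 42.
Need (k + 1)·f(k+1) − (k + 6)·f(k) = k**3 + 21*k**2/2 + 73*k/2 + 42.
d = 5 from the (1,1,3) case.
A polynomial solution: f(k) = k*(k + 2)*(k + 3)*(k + 4)*(k + 6)/10.
So s_k = (B(k−1)f/C)·t_k = (k*(k + 2)*(k + 6)**2/(5*(2*k + 7)))·t_k = 2*k*(-k - 6)/(5*(k**2 + 6*k + 5)).
Check: Δs_k = 2*(-2*k - 7)/(k**4 + 14*k**3 + 65*k**2 + 112*k + 60). ✓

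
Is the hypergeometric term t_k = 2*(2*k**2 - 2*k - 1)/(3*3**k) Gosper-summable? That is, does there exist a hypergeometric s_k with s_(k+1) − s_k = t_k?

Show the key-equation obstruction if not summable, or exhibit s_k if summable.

Compute t_(k+1)/t_k: get (2*k**2 + 2*k - 1)/(3*(2*k**2 - 2*k - 1)).
Normal form (A,B,C) = (1/3, 1, k**2 - k - 1/2).
f must satisfy (1/3)·f(k+1) − (1)·f(k) = k**2 - k - 1/2.
Bound: deg f ≤ 2.
Coefficient equations give f(k) = -3*k**2/2.
So s_k = (B(k−1)f/C)·t_k = (-3*k**2/(2*k**2 - 2*k - 1))·t_k = -2*k**2/3**k.
Verify: 2*(2*k**2 - 2*k - 1)/(3*3**k) matches t_k.

Yes. s_k = -2*k**2/3**k.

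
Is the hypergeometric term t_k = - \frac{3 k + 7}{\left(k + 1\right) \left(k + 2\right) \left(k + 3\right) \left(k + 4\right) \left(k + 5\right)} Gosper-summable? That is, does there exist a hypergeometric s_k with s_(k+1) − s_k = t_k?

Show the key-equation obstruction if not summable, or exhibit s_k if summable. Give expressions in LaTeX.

t_(k+1)/t_k = (k + 1)*(3*k + 10)/((k + 6)*(3*k + 7)).
Normal form (A,B,C) = (k + 1, k + 6, k + 7/3).
Key eq: (k + 1)·f(k+1) = (k + 5)·f(k) + (k + 7/3).
d = 4 from the (1,1,1) case.
Match coefficients ⇒ f(k) = k*(k + 2)*(k**2 + 8*k + 19)/36.
So s_k = (B(k−1)f/C)·t_k = (k*(k + 2)*(k + 5)*(k**2 + 8*k + 19)/(12*(3*k + 7)))·t_k = k*(-k**2 - 8*k - 19)/(12*(k**3 + 8*k**2 + 19*k + 12)).
Verify: (-3*k - 7)/(k**5 + 15*k**4 + 85*k**3 + 225*k**2 + 274*k + 120) matches t_k.

Yes. s_k = \frac{k \left(- k^{2} - 8 k - 19\right)}{12 \left(k^{3} + 8 k^{2} + 19 k + 12\right)}.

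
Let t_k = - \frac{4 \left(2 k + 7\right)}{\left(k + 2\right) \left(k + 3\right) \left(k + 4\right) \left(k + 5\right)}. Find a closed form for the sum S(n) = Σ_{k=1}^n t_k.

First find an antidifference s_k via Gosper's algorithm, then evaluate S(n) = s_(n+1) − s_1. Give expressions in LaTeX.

Compute t_(k+1)/t_k: get (k + 2)*(2*k + 9)/((k + 6)*(2*k + 7)).
A = k + 2, B = k + 6, C = k + 7/2.
Set up (k + 2)·f(k+1) − (k + 5)·f(k) − (k + 7/2) = 0.
From deg A=1, deg B=1, deg C=1: d=3.
Match coefficients ⇒ f(k) = k*(k + 3)*(k + 6)/16.
So s_k = (B(k−1)f/C)·t_k = (k*(k + 3)*(k + 5)*(k + 6)/(8*(2*k + 7)))·t_k = k*(-k - 6)/(2*(k**2 + 6*k + 8)).
Verify: 4*(-2*k - 7)/(k**4 + 14*k**3 + 71*k**2 + 154*k + 120) matches t_k.
Evaluate: s_(n+1) = (-n**2 - 8*n - 7)/(2*(n**2 + 8*n + 15)); subtract s_(1) = -7/30 ⇒ S(n) = 4*n*(-n - 8)/(15*(n**2 + 8*n + 15)).

S(n) = \frac{4 n \left(- n - 8\right)}{15 \left(n^{2} + 8 n + 15\right)}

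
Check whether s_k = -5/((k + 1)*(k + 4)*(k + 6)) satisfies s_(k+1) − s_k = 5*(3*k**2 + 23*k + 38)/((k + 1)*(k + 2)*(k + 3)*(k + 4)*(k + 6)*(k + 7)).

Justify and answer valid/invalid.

Invalid: residual 20*(-k**2 - 8*k - 13)/(k**7 + 28*k**6 + 322*k**5 + 1960*k**4 + 6769*k**3 + 13132*k**2 + 13068*k + 5040) ≠ 0.

s_(k+1) = -5/((k + 2)*(k + 5)*(k + 7))
s_(k+1) − s_k = 5*(3*k**2 + 25*k + 46)/(k**6 + 25*k**5 + 247*k**4 + 1219*k**3 + 3112*k**2 + 3796*k + 1680)
(s_(k+1) − s_k) − t_k = 20*(-k**2 - 8*k - 13)/(k**7 + 28*k**6 + 322*k**5 + 1960*k**4 + 6769*k**3 + 13132*k**2 + 13068*k + 5040)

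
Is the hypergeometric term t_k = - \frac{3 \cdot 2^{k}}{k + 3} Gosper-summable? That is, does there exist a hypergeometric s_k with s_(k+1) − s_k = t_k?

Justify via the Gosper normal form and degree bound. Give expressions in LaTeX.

Step 1: r(k) = 2*(k + 3)/(k + 4).
Gosper form: A/B · C(k+1)/C(k) with A=2*k + 6, B=k + 4, C=1.
Need (2*k + 6)·f(k+1) − (k + 3)·f(k) = 1.
Bound: deg f ≤ -1.
d = -1 < 0 ⇒ no nonzero polynomial f; not summable.

No — key equation has no polynomial f.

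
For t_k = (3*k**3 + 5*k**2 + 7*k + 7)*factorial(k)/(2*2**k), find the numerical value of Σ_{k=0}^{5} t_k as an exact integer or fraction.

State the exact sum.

The ratio is (3*k**4 + 17*k**3 + 40*k**2 + 48*k + 22)/(2*(3*k**3 + 5*k**2 + 7*k + 7)).
Factor: A=k/2 + 1/2; B=1; C=k**3 + 5*k**2/3 + 7*k/3 + 7/3.
Solve (k/2 + 1/2)·f(k+1) − (1)·f(k) = k**3 + 5*k**2/3 + 7*k/3 + 7/3.
deg f ≤ 2 (via 1,0,3).
Coefficient equations give f(k) = 2*(3*k**2 + 2*k - 2)/3.
Get s_k = R·t_k = (3*k**2 + 2*k - 2)*factorial(k)/2**k with R(k) = B(k−1)f(k)/C(k) = 2*(3*k**2 + 2*k - 2)/(3*k**3 + 5*k**2 + 7*k + 7).
Check: Δs_k = (3*k**3 + 5*k**2 + 7*k + 7)*factorial(k)/(2*2**k). ✓
Sum = s_(6) − s_(0); s_(6) = 2655/2, s_(0) = -2 ⇒ 2659/2.

Σ = 2659/2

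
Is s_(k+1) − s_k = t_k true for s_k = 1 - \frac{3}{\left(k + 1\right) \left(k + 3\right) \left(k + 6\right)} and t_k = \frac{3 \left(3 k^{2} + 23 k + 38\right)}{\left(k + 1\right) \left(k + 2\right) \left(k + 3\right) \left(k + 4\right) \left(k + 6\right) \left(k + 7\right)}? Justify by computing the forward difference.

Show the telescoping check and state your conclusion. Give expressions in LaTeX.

valid; difference matches t_k

s_(k+1) = 1 - 3/((k + 2)*(k + 4)*(k + 7))
s_(k+1) − s_k = 3*(3*k**2 + 23*k + 38)/(k**6 + 23*k**5 + 207*k**4 + 925*k**3 + 2144*k**2 + 2412*k + 1008)
(s_(k+1) − s_k) − t_k = 0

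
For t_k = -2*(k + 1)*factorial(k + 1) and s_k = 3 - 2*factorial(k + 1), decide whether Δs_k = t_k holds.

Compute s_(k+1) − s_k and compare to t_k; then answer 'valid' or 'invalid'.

Valid — Δs_k = t_k.

s_(k+1) = 3 - 2*factorial(k + 2)
s_(k+1) − s_k = -2*(k + 1)*factorial(k + 1)
(s_(k+1) − s_k) − t_k = 0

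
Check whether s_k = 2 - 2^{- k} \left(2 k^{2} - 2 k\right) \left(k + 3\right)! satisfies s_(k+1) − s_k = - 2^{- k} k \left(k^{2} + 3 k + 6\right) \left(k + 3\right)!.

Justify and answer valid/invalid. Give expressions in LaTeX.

valid; difference matches t_k

s_(k+1) = 2**(-k - 1)*(2*k - 2*(k + 1)**2 + 2)*factorial(k + 4) + 2
s_(k+1) − s_k = -k*(k**2 + 3*k + 6)*factorial(k + 3)/2**k
(s_(k+1) − s_k) − t_k = 0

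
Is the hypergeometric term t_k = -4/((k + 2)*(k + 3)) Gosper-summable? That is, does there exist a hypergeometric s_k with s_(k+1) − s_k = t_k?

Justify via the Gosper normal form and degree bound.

Yes. s_k = -2*k/(k + 2).

Ratio r(k) = (k + 2)/(k + 4).
A = k + 2, B = k + 4, C = 1.
Solve (k + 2)·f(k+1) − (k + 3)·f(k) = 1.
deg f ≤ 1 (via 1,1,0).
Solving with deg f ≤ 1: f(k) = k/2.
So s_k = (B(k−1)f/C)·t_k = (k*(k + 3)/2)·t_k = -2*k/(k + 2).
Δs = -4/(k**2 + 5*k + 6), as required.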